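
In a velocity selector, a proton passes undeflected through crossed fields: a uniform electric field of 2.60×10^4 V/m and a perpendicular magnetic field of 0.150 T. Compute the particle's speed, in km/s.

For zero net force, qE = qvB, so v = E/B.
v = (2.60×10^4) / (0.150) = 1.73×10^5 m/s.

v ≈ 173 km/s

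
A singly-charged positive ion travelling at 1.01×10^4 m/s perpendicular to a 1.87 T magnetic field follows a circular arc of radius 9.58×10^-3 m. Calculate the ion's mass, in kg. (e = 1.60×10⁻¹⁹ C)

m ≈ 2.84×10^-25 kg

qvB = mv²/r ⇒ m = qBr/v.
m = (1×1.60×10^-19)(1.87)(9.58×10^-3) / (1.01×10^4) = 2.84×10^-25 kg.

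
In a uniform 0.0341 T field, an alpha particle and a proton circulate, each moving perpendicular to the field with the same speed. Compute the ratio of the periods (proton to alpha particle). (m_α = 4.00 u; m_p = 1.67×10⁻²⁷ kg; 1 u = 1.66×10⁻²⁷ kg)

ratio ≈ 0.503

T = 2πm/(qB) is independent of speed, so T₂/T₁ = (m₂/q₂)/(m₁/q₁).
T_{proton}/T_{alpha particle} = (1.67×10^-27/1e) / (6.64×10^-27/2e) = 0.503.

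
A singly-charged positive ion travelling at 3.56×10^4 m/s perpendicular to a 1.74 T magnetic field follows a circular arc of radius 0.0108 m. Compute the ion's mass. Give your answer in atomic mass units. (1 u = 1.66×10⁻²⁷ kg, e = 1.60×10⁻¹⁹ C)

qvB = mv²/r ⇒ m = qBr/v.
m = (1×1.60×10^-19)(1.74)(0.0108) / (3.56×10^4) = 8.45×10^-26 kg = 50.9 u.

m ≈ 50.9 u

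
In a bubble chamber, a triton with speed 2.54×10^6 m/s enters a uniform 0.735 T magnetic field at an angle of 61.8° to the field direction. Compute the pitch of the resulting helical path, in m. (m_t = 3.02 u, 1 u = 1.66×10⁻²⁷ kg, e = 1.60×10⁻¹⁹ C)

pitch ≈ 0.321 m

The velocity component along B is v∥ = v cos61.8° = 1.20×10^6 m/s.
The cyclotron period T = 2πm/(qB) = 2.68×10^-7 s is set by m, q, B alone.
Pitch = v∥·T = (1.20×10^6)(2.68×10^-7) = 0.321 m.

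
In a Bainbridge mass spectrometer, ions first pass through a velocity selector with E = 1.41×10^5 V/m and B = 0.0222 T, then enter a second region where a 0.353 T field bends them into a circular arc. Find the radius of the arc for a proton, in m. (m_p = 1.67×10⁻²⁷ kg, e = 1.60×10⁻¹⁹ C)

r ≈ 0.188 m

The selector passes v = E/B = 1.41×10^5/0.0222 = 6.35×10^6 m/s.
In the deflection region, r = mv/(qB₂) = (1.67×10^-27)(6.35×10^6) / [(1×1.60×10^-19)(0.353)] = 0.188 m.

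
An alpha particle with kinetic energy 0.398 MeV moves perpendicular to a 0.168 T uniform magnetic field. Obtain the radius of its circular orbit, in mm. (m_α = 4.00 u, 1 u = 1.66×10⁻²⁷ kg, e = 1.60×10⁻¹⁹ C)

Convert the energy: K = 0.398 MeV = 6.37×10^-14 J.
v = √(2K/m) = √(2·6.37×10^-14/6.64×10^-27) = 4.38×10^6 m/s.
r = mv/(qB) = (6.64×10^-27)(4.38×10^6) / [(2×1.60×10^-19)(0.168)] = 0.541 m.

r ≈ 541 mm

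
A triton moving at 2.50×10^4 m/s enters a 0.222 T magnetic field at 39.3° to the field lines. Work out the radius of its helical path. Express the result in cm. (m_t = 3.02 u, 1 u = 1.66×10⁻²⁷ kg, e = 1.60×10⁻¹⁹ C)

Only the perpendicular component v⊥ = v sin39.3° = 1.58×10^4 m/s is bent by the field.
r = m v⊥ /(qB) = (5.01×10^-27)(1.58×10^4) / [(1×1.60×10^-19)(0.222)] = 2.23×10^-3 m.

r ≈ 0.223 cm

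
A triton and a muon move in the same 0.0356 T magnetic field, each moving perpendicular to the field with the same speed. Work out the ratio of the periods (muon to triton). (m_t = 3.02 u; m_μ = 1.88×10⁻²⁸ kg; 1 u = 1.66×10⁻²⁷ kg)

T = 2πm/(qB) is independent of speed, so T₂/T₁ = (m₂/q₂)/(m₁/q₁).
T_{muon}/T_{triton} = (1.88×10^-28/1e) / (5.01×10^-27/1e) = 0.0375.

ratio ≈ 0.0375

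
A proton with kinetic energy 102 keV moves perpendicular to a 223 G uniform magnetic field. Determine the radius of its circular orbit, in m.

Convert the energy: K = 102 keV = 1.63×10^-14 J.
v = √(2K/m) = √(2·1.63×10^-14/1.67×10^-27) = 4.42×10^6 m/s.
r = mv/(qB) = (1.67×10^-27)(4.42×10^6) / [(1×1.60×10^-19)(0.0223)] = 2.07 m.

r ≈ 2.07 m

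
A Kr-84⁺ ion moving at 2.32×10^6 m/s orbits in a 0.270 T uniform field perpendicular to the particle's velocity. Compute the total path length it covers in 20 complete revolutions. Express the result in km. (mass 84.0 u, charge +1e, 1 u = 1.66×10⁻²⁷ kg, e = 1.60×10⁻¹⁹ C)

L ≈ 0.941 km

r = mv/(qB) = 7.49 m, so one revolution covers 2πr = 47.1 m.
In 20 revolutions: L = 20·2πr = 941 m.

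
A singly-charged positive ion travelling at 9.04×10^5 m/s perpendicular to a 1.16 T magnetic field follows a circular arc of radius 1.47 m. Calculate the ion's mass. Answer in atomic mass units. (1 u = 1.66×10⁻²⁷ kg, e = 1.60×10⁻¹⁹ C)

qvB = mv²/r ⇒ m = qBr/v.
m = (1×1.60×10^-19)(1.16)(1.47) / (9.04×10^5) = 3.02×10^-25 kg = 182 u.

m ≈ 182 u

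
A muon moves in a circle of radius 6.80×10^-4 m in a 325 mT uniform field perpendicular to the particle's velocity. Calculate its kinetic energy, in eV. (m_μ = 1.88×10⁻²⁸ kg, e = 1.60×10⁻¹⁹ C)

K ≈ 20.8 eV

v = qBr/m = (1×1.60×10^-19)(0.325)(6.80×10^-4) / (1.88×10^-28) = 1.88×10^5 m/s.
K = ½mv² = 0.5·(1.88×10^-28)·(1.88×10^5)² = 3.33×10^-18 J = 20.8 eV.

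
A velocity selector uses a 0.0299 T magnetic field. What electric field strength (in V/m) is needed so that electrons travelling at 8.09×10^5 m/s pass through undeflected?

qE = qvB ⇒ E = vB = (8.09×10^5)(0.0299) = 2.42×10^4 V/m.

E ≈ 2.42×10^4 V/m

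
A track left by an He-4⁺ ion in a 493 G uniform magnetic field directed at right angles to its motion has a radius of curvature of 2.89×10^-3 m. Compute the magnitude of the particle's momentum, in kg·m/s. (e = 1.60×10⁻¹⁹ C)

p ≈ 2.28×10^-23 kg·m/s

Since qvB = mv²/r, the momentum p = mv = qBr.
p = (1×1.60×10^-19)(0.0493)(2.89×10^-3) = 2.28×10^-23 kg·m/s.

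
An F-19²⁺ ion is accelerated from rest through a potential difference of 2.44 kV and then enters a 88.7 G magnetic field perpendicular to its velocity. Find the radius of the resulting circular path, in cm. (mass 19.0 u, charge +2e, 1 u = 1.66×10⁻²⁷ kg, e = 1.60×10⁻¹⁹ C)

The kinetic energy gained is K = qV = (2×1.60×10^-19)(2440) = 7.81×10^-16 J.
v = √(2K/m) = 2.23×10^5 m/s.
r = mv/(qB) = (3.15×10^-26)(2.23×10^5) / [(2×1.60×10^-19)(8.87×10^-3)] = 2.47 m.

r ≈ 247 cm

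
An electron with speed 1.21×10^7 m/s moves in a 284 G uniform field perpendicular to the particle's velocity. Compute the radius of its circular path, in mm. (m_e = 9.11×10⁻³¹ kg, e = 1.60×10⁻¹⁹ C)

r ≈ 2.43 mm

The magnetic force provides the centripetal force: qvB = mv²/r, so r = mv/(qB).
r = (9.11×10^-31 kg)(1.21×10^7 m/s) / [(1×1.60×10^-19 C)(0.0284 T)] = 2.43×10^-3 m.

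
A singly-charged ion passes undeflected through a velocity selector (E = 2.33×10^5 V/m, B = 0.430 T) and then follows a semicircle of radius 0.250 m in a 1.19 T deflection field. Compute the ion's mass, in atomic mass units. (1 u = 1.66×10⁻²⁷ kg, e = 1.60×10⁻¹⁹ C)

v = E/B₁ = 5.42×10^5 m/s.
From r = mv/(qB₂), m = qB₂r/v = (1×1.60×10^-19)(1.19)(0.250) / (5.42×10^5) = 8.78×10^-26 kg.
In atomic mass units: m = 8.78×10^-26 / 1.66×10^-27 = 52.9 u.

m ≈ 52.9 u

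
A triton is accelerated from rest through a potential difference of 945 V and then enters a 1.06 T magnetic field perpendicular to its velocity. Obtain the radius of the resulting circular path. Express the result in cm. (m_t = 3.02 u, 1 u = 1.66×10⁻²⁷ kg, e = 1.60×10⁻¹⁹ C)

r ≈ 0.726 cm

The kinetic energy gained is K = qV = (1×1.60×10^-19)(945) = 1.51×10^-16 J.
v = √(2K/m) = 2.46×10^5 m/s.
r = mv/(qB) = (5.01×10^-27)(2.46×10^5) / [(1×1.60×10^-19)(1.06)] = 7.26×10^-3 m.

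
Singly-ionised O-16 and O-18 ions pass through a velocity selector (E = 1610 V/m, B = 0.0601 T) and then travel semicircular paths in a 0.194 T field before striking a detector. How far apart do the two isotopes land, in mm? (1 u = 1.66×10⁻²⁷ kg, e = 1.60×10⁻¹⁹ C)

Δd ≈ 5.73 mm

Both emerge at v = E/B₁ = 2.68×10^4 m/s.
r = mv/(qB₂), so r₁ = 0.02292 m and r₂ = 0.02579 m, giving Δr = 2.87×10^-3 m.
After a semicircle each ion lands a diameter 2r from the entry slit, so the separation is 2Δr = 5.73×10^-3 m.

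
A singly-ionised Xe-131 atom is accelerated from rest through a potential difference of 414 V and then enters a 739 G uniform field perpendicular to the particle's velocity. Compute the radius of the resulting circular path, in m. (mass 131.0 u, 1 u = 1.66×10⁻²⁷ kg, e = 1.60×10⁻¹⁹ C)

r ≈ 0.454 m

The kinetic energy gained is K = qV = (1×1.60×10^-19)(414) = 6.62×10^-17 J.
v = √(2K/m) = 2.47×10^4 m/s.
r = mv/(qB) = (2.17×10^-25)(2.47×10^4) / [(1×1.60×10^-19)(0.0739)] = 0.454 m.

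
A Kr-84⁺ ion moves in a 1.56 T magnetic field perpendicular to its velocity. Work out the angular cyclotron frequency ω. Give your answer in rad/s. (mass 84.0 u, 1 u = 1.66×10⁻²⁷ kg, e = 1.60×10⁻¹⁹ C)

ω ≈ 1.79×10^6 rad/s

ω = qB/m = (1×1.60×10^-19)(1.56) / (1.39×10^-25) = 1.79×10^6 rad/s.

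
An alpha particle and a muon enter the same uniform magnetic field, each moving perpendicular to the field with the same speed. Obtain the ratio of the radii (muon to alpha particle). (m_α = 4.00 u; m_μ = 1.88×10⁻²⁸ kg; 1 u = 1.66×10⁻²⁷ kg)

ratio ≈ 0.0566

r = mv/(qB) ⇒ at equal v, r ∝ m/q.
r_{muon}/r_{alpha particle} = 0.0566.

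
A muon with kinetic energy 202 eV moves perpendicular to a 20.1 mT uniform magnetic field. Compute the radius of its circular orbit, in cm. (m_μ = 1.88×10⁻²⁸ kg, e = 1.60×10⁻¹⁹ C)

r ≈ 3.43 cm

Convert the energy: K = 202 eV = 3.23×10^-17 J.
v = √(2K/m) = √(2·3.23×10^-17/1.88×10^-28) = 5.86×10^5 m/s.
r = mv/(qB) = (1.88×10^-28)(5.86×10^5) / [(1×1.60×10^-19)(0.0201)] = 0.0343 m.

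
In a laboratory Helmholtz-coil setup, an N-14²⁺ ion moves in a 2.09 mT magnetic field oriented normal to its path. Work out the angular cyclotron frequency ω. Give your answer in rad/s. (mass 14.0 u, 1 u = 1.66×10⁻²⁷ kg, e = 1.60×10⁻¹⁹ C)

ω = qB/m = (2×1.60×10^-19)(2.09×10^-3) / (2.32×10^-26) = 2.88×10^4 rad/s.

ω ≈ 2.88×10^4 rad/s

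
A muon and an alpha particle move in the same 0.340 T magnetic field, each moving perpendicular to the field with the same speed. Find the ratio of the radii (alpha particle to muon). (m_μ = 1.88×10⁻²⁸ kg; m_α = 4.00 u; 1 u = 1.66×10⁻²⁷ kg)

ratio ≈ 17.7

r = mv/(qB) ⇒ at equal v, r ∝ m/q.
r_{alpha particle}/r_{muon} = 17.7.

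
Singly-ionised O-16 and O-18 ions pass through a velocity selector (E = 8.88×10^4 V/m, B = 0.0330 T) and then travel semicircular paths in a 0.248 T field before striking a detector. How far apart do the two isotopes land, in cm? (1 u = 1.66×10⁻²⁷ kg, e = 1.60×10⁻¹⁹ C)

Both emerge at v = E/B₁ = 2.69×10^6 m/s.
r = mv/(qB₂), so r₁ = 1.801 m and r₂ = 2.026 m, giving Δr = 0.225 m.
After a semicircle each ion lands a diameter 2r from the entry slit, so the separation is 2Δr = 0.450 m.

Δd ≈ 45.0 cm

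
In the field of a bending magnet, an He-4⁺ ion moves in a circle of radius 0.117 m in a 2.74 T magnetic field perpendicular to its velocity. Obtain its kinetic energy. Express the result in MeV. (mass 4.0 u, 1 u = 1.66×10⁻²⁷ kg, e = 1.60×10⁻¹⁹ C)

K ≈ 1.24 MeV

v = qBr/m = (1×1.60×10^-19)(2.74)(0.117) / (6.64×10^-27) = 7.72×10^6 m/s.
K = ½mv² = 0.5·(6.64×10^-27)·(7.72×10^6)² = 1.98×10^-13 J = 1.24 MeV.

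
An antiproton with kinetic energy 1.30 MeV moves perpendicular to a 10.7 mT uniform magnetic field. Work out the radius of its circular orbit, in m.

Convert the energy: K = 1.30 MeV = 2.08×10^-13 J.
v = √(2K/m) = √(2·2.08×10^-13/1.67×10^-27) = 1.58×10^7 m/s.
r = mv/(qB) = (1.67×10^-27)(1.58×10^7) / [(1×1.60×10^-19)(0.0107)] = 15.4 m.

r ≈ 15.4 m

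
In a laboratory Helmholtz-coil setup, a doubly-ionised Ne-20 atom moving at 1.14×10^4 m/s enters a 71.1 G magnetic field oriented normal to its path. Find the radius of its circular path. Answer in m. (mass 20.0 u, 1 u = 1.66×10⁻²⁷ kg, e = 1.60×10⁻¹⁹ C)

The magnetic force provides the centripetal force: qvB = mv²/r, so r = mv/(qB).
r = (3.32×10^-26 kg)(1.14×10^4 m/s) / [(2×1.60×10^-19 C)(7.11×10^-3 T)] = 0.166 m.

r ≈ 0.166 m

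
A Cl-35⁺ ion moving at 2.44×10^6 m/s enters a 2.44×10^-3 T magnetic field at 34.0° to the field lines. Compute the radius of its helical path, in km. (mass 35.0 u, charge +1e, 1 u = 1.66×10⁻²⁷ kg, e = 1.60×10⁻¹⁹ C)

r ≈ 0.203 km

Only the perpendicular component v⊥ = v sin34.0° = 1.36×10^6 m/s is bent by the field.
r = m v⊥ /(qB) = (5.81×10^-26)(1.36×10^6) / [(1×1.60×10^-19)(2.44×10^-3)] = 203 m.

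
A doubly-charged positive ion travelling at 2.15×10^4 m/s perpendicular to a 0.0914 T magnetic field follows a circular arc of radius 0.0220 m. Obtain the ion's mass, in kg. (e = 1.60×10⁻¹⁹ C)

qvB = mv²/r ⇒ m = qBr/v.
m = (2×1.60×10^-19)(0.0914)(0.0220) / (2.15×10^4) = 2.99×10^-26 kg.

m ≈ 2.99×10^-26 kg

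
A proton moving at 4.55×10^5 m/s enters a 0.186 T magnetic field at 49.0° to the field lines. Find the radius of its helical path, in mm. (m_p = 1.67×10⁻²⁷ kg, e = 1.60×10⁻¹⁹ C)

Only the perpendicular component v⊥ = v sin49.0° = 3.43×10^5 m/s is bent by the field.
r = m v⊥ /(qB) = (1.67×10^-27)(3.43×10^5) / [(1×1.60×10^-19)(0.186)] = 0.0193 m.

r ≈ 19.3 mm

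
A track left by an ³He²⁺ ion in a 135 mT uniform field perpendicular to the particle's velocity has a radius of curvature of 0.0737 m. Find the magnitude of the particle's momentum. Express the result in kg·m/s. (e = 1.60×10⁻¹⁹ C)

p ≈ 3.18×10^-21 kg·m/s

Since qvB = mv²/r, the momentum p = mv = qBr.
p = (2×1.60×10^-19)(0.135)(0.0737) = 3.18×10^-21 kg·m/s.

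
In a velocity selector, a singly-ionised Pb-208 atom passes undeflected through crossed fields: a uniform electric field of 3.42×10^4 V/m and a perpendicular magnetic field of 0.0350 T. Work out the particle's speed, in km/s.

For zero net force, qE = qvB, so v = E/B.
v = (3.42×10^4) / (0.0350) = 9.77×10^5 m/s.

v ≈ 977 km/s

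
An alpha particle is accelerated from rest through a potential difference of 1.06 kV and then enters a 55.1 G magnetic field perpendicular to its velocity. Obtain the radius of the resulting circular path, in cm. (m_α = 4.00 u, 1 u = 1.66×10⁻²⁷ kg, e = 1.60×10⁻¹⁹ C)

r ≈ 120 cm

The kinetic energy gained is K = qV = (2×1.60×10^-19)(1060) = 3.39×10^-16 J.
v = √(2K/m) = 3.20×10^5 m/s.
r = mv/(qB) = (6.64×10^-27)(3.20×10^5) / [(2×1.60×10^-19)(5.51×10^-3)] = 1.20 m.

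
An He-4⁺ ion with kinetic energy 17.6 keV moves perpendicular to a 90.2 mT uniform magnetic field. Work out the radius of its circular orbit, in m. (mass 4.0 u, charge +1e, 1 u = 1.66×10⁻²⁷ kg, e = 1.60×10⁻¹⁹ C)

r ≈ 0.424 m

Convert the energy: K = 17.6 keV = 2.82×10^-15 J.
v = √(2K/m) = √(2·2.82×10^-15/6.64×10^-27) = 9.21×10^5 m/s.
r = mv/(qB) = (6.64×10^-27)(9.21×10^5) / [(1×1.60×10^-19)(0.0902)] = 0.424 m.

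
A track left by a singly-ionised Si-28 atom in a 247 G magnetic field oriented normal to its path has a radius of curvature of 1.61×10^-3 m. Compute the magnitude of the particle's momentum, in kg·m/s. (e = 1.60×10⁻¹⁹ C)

p ≈ 6.36×10^-24 kg·m/s

Since qvB = mv²/r, the momentum p = mv = qBr.
p = (1×1.60×10^-19)(0.0247)(1.61×10^-3) = 6.36×10^-24 kg·m/s.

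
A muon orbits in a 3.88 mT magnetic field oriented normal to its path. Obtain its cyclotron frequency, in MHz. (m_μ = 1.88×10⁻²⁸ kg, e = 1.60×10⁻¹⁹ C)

f ≈ 0.526 MHz

f = qB/(2πm) = (1×1.60×10^-19)(3.88×10^-3) / [2π(1.88×10^-28)] = 5.26×10^5 Hz.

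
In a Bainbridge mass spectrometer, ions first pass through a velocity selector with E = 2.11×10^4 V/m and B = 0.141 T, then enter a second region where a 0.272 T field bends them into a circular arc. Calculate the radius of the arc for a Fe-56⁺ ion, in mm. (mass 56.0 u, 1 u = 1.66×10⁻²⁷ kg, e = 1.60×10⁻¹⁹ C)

The selector passes v = E/B = 2.11×10^4/0.141 = 1.50×10^5 m/s.
In the deflection region, r = mv/(qB₂) = (9.30×10^-26)(1.50×10^5) / [(1×1.60×10^-19)(0.272)] = 0.320 m.

r ≈ 320 mm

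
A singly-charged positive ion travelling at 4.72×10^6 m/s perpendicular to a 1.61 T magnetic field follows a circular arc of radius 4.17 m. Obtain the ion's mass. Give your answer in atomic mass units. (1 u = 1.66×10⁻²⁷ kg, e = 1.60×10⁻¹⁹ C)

qvB = mv²/r ⇒ m = qBr/v.
m = (1×1.60×10^-19)(1.61)(4.17) / (4.72×10^6) = 2.28×10^-25 kg = 137 u.

m ≈ 137 u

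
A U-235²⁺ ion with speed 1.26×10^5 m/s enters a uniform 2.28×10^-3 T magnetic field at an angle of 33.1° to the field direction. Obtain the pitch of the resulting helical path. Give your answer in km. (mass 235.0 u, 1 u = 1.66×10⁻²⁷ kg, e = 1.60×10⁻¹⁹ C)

The velocity component along B is v∥ = v cos33.1° = 1.06×10^5 m/s.
The cyclotron period T = 2πm/(qB) = 3.36×10^-3 s is set by m, q, B alone.
Pitch = v∥·T = (1.06×10^5)(3.36×10^-3) = 355 m.

pitch ≈ 0.355 km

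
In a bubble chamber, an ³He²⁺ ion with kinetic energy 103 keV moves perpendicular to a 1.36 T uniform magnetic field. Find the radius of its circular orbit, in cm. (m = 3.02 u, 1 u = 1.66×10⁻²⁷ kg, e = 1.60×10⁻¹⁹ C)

Convert the energy: K = 103 keV = 1.65×10^-14 J.
v = √(2K/m) = √(2·1.65×10^-14/5.01×10^-27) = 2.56×10^6 m/s.
r = mv/(qB) = (5.01×10^-27)(2.56×10^6) / [(2×1.60×10^-19)(1.36)] = 0.0295 m.

r ≈ 2.95 cm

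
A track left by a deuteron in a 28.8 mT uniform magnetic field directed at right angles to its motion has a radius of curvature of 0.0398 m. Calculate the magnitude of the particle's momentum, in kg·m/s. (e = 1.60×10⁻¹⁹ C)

Since qvB = mv²/r, the momentum p = mv = qBr.
p = (1×1.60×10^-19)(0.0288)(0.0398) = 1.83×10^-22 kg·m/s.

p ≈ 1.83×10^-22 kg·m/s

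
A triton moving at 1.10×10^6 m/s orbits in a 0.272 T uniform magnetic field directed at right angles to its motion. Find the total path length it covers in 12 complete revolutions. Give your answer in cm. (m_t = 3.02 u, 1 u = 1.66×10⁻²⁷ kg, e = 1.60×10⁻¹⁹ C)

L ≈ 955 cm

r = mv/(qB) = 0.127 m, so one revolution covers 2πr = 0.796 m.
In 12 revolutions: L = 12·2πr = 9.55 m.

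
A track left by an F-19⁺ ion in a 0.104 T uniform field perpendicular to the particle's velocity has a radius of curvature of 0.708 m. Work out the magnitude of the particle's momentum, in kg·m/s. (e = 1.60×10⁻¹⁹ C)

p ≈ 1.18×10^-20 kg·m/s

Since qvB = mv²/r, the momentum p = mv = qBr.
p = (1×1.60×10^-19)(0.104)(0.708) = 1.18×10^-20 kg·m/s.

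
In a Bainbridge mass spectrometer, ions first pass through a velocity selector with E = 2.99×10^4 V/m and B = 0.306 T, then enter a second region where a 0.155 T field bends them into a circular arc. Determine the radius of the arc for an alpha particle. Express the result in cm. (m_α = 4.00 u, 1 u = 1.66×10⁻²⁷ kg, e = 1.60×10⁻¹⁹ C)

r ≈ 1.31 cm

The selector passes v = E/B = 2.99×10^4/0.306 = 9.77×10^4 m/s.
In the deflection region, r = mv/(qB₂) = (6.64×10^-27)(9.77×10^4) / [(2×1.60×10^-19)(0.155)] = 0.0131 m.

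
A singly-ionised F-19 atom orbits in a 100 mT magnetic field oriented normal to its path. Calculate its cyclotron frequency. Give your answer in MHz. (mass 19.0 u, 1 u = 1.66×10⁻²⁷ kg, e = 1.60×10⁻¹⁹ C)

f ≈ 0.0807 MHz

f = qB/(2πm) = (1×1.60×10^-19)(0.100) / [2π(3.15×10^-26)] = 8.07×10^4 Hz.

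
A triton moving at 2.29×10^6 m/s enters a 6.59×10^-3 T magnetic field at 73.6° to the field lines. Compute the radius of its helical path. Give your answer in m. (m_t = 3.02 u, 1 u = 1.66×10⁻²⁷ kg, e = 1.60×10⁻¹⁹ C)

Only the perpendicular component v⊥ = v sin73.6° = 2.20×10^6 m/s is bent by the field.
r = m v⊥ /(qB) = (5.01×10^-27)(2.20×10^6) / [(1×1.60×10^-19)(6.59×10^-3)] = 10.4 m.

r ≈ 10.4 m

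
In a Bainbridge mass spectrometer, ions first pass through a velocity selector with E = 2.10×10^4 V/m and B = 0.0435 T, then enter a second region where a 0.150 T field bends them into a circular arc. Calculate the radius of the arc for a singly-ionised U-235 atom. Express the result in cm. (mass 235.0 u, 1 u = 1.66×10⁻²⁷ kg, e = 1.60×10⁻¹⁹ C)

r ≈ 785 cm

The selector passes v = E/B = 2.10×10^4/0.0435 = 4.83×10^5 m/s.
In the deflection region, r = mv/(qB₂) = (3.90×10^-25)(4.83×10^5) / [(1×1.60×10^-19)(0.150)] = 7.85 m.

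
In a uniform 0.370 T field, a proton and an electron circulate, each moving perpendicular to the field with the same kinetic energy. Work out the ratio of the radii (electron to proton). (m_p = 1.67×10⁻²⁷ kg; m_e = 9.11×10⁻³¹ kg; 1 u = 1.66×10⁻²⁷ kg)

r = √(2mK)/(qB) ⇒ at equal K, r ∝ √m/q.
r_{electron}/r_{proton} = 0.0234.

ratio ≈ 0.0234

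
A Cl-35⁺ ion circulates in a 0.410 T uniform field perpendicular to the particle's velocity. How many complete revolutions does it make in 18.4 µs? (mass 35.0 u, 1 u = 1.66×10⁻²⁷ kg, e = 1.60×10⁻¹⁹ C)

T = 2πm/(qB) = 2π(5.81×10^-26) / [(1×1.60×10^-19)(0.410)] = 5.5648×10^-6 s.
N = t/T = 1.84×10^-5 / 5.5648×10^-6 ≈ 3.31, so 3 complete revolutions.

N = 3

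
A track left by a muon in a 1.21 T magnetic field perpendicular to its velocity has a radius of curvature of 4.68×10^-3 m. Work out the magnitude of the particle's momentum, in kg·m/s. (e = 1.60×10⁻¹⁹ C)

Since qvB = mv²/r, the momentum p = mv = qBr.
p = (1×1.60×10^-19)(1.21)(4.68×10^-3) = 9.06×10^-22 kg·m/s.

p ≈ 9.06×10^-22 kg·m/s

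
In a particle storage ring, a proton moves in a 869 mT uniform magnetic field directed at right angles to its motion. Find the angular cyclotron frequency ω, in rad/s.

ω ≈ 8.33×10^7 rad/s

ω = qB/m = (1×1.60×10^-19)(0.869) / (1.67×10^-27) = 8.33×10^7 rad/s.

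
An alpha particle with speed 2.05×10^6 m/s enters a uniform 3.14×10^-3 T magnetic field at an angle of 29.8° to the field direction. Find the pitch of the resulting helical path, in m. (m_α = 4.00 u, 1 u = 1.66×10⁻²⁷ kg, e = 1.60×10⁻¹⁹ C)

The velocity component along B is v∥ = v cos29.8° = 1.78×10^6 m/s.
The cyclotron period T = 2πm/(qB) = 4.15×10^-5 s is set by m, q, B alone.
Pitch = v∥·T = (1.78×10^6)(4.15×10^-5) = 73.9 m.

pitch ≈ 73.9 m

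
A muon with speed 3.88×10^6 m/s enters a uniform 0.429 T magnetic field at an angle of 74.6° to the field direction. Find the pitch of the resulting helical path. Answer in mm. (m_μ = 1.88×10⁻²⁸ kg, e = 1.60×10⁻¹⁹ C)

pitch ≈ 17.7 mm

The velocity component along B is v∥ = v cos74.6° = 1.03×10^6 m/s.
The cyclotron period T = 2πm/(qB) = 1.72×10^-8 s is set by m, q, B alone.
Pitch = v∥·T = (1.03×10^6)(1.72×10^-8) = 0.0177 m.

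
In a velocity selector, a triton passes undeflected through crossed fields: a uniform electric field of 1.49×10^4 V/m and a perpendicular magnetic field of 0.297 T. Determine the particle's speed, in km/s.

For zero net force, qE = qvB, so v = E/B.
v = (1.49×10^4) / (0.297) = 5.02×10^4 m/s.

v ≈ 50.2 km/s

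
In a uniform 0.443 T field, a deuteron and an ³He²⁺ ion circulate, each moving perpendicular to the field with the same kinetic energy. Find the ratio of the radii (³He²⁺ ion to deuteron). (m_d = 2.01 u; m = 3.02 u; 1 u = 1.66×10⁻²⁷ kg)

ratio ≈ 0.613

r = √(2mK)/(qB) ⇒ at equal K, r ∝ √m/q.
r_{³He²⁺ ion}/r_{deuteron} = 0.613.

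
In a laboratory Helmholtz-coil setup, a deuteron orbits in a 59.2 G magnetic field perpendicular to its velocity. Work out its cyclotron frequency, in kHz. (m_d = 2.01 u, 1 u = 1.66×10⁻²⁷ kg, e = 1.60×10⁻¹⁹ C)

f = qB/(2πm) = (1×1.60×10^-19)(5.92×10^-3) / [2π(3.34×10^-27)] = 4.52×10^4 Hz.

f ≈ 45.2 kHz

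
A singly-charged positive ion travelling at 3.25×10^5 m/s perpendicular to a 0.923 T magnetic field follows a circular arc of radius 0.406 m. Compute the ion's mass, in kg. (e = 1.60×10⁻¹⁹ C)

m ≈ 1.84×10^-25 kg

qvB = mv²/r ⇒ m = qBr/v.
m = (1×1.60×10^-19)(0.923)(0.406) / (3.25×10^5) = 1.84×10^-25 kg.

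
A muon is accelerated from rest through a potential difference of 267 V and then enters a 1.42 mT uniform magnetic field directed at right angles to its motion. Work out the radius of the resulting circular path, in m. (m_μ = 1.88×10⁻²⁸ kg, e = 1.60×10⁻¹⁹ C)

The kinetic energy gained is K = qV = (1×1.60×10^-19)(267) = 4.27×10^-17 J.
v = √(2K/m) = 6.74×10^5 m/s.
r = mv/(qB) = (1.88×10^-28)(6.74×10^5) / [(1×1.60×10^-19)(1.42×10^-3)] = 0.558 m.

r ≈ 0.558 m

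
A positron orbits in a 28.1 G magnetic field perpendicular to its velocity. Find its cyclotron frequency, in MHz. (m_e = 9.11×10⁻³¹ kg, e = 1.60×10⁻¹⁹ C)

f ≈ 78.5 MHz

f = qB/(2πm) = (1×1.60×10^-19)(2.81×10^-3) / [2π(9.11×10^-31)] = 7.85×10^7 Hz.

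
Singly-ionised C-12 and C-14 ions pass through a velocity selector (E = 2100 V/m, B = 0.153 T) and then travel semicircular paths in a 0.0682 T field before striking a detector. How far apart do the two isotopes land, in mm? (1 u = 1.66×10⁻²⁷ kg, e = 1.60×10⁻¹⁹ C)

Δd ≈ 8.35 mm

Both emerge at v = E/B₁ = 1.37×10^4 m/s.
r = mv/(qB₂), so r₁ = 0.02506 m and r₂ = 0.02923 m, giving Δr = 4.18×10^-3 m.
After a semicircle each ion lands a diameter 2r from the entry slit, so the separation is 2Δr = 8.35×10^-3 m.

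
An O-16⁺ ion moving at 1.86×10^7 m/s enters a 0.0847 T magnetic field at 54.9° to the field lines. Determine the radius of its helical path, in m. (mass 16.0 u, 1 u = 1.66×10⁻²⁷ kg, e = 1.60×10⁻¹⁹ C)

r ≈ 29.8 m

Only the perpendicular component v⊥ = v sin54.9° = 1.52×10^7 m/s is bent by the field.
r = m v⊥ /(qB) = (2.66×10^-26)(1.52×10^7) / [(1×1.60×10^-19)(0.0847)] = 29.8 m.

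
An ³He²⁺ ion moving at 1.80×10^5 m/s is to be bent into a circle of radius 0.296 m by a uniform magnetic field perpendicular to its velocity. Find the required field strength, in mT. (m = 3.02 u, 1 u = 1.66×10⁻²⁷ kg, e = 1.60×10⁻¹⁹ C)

qvB = mv²/r gives B = mv/(qr).
B = (5.01×10^-27)(1.80×10^5) / [(2×1.60×10^-19)(0.296)] = 9.53×10^-3 T.

B ≈ 9.53 mT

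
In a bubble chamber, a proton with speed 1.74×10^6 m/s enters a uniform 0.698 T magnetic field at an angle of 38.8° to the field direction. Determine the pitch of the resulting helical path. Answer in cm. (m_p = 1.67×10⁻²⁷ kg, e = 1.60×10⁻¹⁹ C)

The velocity component along B is v∥ = v cos38.8° = 1.36×10^6 m/s.
The cyclotron period T = 2πm/(qB) = 9.40×10^-8 s is set by m, q, B alone.
Pitch = v∥·T = (1.36×10^6)(9.40×10^-8) = 0.127 m.

pitch ≈ 12.7 cm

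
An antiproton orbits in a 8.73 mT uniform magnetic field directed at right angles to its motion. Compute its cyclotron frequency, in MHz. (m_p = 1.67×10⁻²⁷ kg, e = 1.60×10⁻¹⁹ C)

f = qB/(2πm) = (1×1.60×10^-19)(8.73×10^-3) / [2π(1.67×10^-27)] = 1.33×10^5 Hz.

f ≈ 0.133 MHz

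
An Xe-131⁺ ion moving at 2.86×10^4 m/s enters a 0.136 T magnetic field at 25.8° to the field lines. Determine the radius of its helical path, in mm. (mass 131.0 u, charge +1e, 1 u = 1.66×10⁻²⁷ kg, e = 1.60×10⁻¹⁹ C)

r ≈ 124 mm

Only the perpendicular component v⊥ = v sin25.8° = 1.24×10^4 m/s is bent by the field.
r = m v⊥ /(qB) = (2.17×10^-25)(1.24×10^4) / [(1×1.60×10^-19)(0.136)] = 0.124 m.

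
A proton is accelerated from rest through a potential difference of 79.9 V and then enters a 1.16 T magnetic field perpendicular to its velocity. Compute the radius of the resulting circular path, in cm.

r ≈ 0.111 cm

The kinetic energy gained is K = qV = (1×1.60×10^-19)(79.9) = 1.28×10^-17 J.
v = √(2K/m) = 1.24×10^5 m/s.
r = mv/(qB) = (1.67×10^-27)(1.24×10^5) / [(1×1.60×10^-19)(1.16)] = 1.11×10^-3 m.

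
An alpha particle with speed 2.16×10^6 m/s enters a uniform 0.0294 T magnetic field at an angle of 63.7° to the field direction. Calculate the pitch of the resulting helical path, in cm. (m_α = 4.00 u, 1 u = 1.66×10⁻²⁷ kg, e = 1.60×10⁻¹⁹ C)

The velocity component along B is v∥ = v cos63.7° = 9.57×10^5 m/s.
The cyclotron period T = 2πm/(qB) = 4.43×10^-6 s is set by m, q, B alone.
Pitch = v∥·T = (9.57×10^5)(4.43×10^-6) = 4.24 m.

pitch ≈ 424 cm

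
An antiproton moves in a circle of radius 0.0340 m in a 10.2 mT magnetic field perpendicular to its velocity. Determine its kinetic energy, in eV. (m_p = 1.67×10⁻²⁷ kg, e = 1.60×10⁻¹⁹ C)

K ≈ 5.76 eV

v = qBr/m = (1×1.60×10^-19)(0.0102)(0.0340) / (1.67×10^-27) = 3.32×10^4 m/s.
K = ½mv² = 0.5·(1.67×10^-27)·(3.32×10^4)² = 9.22×10^-19 J = 5.76 eV.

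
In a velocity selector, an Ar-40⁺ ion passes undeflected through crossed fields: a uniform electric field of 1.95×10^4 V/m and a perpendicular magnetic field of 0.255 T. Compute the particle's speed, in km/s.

For zero net force, qE = qvB, so v = E/B.
v = (1.95×10^4) / (0.255) = 7.65×10^4 m/s.

v ≈ 76.5 km/s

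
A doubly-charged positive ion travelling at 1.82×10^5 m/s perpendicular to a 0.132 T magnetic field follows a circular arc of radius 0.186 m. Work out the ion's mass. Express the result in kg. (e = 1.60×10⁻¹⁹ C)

qvB = mv²/r ⇒ m = qBr/v.
m = (2×1.60×10^-19)(0.132)(0.186) / (1.82×10^5) = 4.32×10^-26 kg.

m ≈ 4.32×10^-26 kg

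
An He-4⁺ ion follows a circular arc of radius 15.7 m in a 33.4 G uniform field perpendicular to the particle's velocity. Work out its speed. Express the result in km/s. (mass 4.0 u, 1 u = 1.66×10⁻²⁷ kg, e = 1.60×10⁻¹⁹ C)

From qvB = mv²/r, v = qBr/m.
v = (1×1.60×10^-19)(3.34×10^-3)(15.7) / (6.64×10^-27) = 1.26×10^6 m/s.

v ≈ 1260 km/s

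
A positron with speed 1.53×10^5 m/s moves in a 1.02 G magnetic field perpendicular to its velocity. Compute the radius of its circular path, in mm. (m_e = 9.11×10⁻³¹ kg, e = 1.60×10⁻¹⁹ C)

The magnetic force provides the centripetal force: qvB = mv²/r, so r = mv/(qB).
r = (9.11×10^-31 kg)(1.53×10^5 m/s) / [(1×1.60×10^-19 C)(1.02×10^-4 T)] = 8.54×10^-3 m.

r ≈ 8.54 mm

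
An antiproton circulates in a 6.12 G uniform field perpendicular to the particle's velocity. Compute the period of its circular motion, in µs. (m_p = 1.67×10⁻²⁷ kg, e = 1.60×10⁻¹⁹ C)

The cyclotron period is independent of speed: T = 2πm/(qB).
T = 2π(1.67×10^-27) / [(1×1.60×10^-19)(6.12×10^-4)] = 1.07×10^-4 s.

T ≈ 107 µs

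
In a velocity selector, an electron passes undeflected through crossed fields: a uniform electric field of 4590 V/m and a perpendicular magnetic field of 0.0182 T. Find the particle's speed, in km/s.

For zero net force, qE = qvB, so v = E/B.
v = (4590) / (0.0182) = 2.52×10^5 m/s.

v ≈ 252 km/s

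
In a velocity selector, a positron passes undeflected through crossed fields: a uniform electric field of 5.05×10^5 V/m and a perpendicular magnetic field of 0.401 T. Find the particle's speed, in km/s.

v ≈ 1260 km/s

For zero net force, qE = qvB, so v = E/B.
v = (5.05×10^5) / (0.401) = 1.26×10^6 m/s.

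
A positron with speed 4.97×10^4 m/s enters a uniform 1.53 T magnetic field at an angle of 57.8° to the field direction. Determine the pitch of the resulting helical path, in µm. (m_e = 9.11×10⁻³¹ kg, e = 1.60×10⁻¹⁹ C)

pitch ≈ 0.619 µm

The velocity component along B is v∥ = v cos57.8° = 2.65×10^4 m/s.
The cyclotron period T = 2πm/(qB) = 2.34×10^-11 s is set by m, q, B alone.
Pitch = v∥·T = (2.65×10^4)(2.34×10^-11) = 6.19×10^-7 m.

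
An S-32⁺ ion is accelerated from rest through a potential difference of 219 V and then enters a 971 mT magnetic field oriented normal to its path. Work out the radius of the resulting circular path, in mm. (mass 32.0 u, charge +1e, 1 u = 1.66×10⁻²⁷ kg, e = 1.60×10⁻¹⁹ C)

The kinetic energy gained is K = qV = (1×1.60×10^-19)(219) = 3.50×10^-17 J.
v = √(2K/m) = 3.63×10^4 m/s.
r = mv/(qB) = (5.31×10^-26)(3.63×10^4) / [(1×1.60×10^-19)(0.971)] = 0.0124 m.

r ≈ 12.4 mm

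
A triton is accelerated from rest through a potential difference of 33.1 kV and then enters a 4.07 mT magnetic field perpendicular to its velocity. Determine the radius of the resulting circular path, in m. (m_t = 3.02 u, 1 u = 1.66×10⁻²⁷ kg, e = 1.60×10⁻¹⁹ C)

The kinetic energy gained is K = qV = (1×1.60×10^-19)(3.31×10^4) = 5.30×10^-15 J.
v = √(2K/m) = 1.45×10^6 m/s.
r = mv/(qB) = (5.01×10^-27)(1.45×10^6) / [(1×1.60×10^-19)(4.07×10^-3)] = 11.2 m.

r ≈ 11.2 m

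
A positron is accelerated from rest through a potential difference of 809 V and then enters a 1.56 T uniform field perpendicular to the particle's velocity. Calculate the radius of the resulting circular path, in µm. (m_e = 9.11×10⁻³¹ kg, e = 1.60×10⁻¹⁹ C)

The kinetic energy gained is K = qV = (1×1.60×10^-19)(809) = 1.29×10^-16 J.
v = √(2K/m) = 1.69×10^7 m/s.
r = mv/(qB) = (9.11×10^-31)(1.69×10^7) / [(1×1.60×10^-19)(1.56)] = 6.15×10^-5 m.

r ≈ 61.5 µm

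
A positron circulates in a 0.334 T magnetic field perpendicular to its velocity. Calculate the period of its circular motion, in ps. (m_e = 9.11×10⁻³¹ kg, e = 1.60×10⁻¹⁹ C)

The cyclotron period is independent of speed: T = 2πm/(qB).
T = 2π(9.11×10^-31) / [(1×1.60×10^-19)(0.334)] = 1.07×10^-10 s.

T ≈ 107 ps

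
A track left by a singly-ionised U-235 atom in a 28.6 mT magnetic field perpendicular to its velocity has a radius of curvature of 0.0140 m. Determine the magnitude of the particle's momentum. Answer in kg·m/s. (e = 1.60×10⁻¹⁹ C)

Since qvB = mv²/r, the momentum p = mv = qBr.
p = (1×1.60×10^-19)(0.0286)(0.0140) = 6.41×10^-23 kg·m/s.

p ≈ 6.41×10^-23 kg·m/s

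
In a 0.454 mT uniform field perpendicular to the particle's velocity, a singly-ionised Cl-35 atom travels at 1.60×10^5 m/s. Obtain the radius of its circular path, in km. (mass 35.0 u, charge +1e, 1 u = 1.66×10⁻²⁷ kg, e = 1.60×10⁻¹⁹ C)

The magnetic force provides the centripetal force: qvB = mv²/r, so r = mv/(qB).
r = (5.81×10^-26 kg)(1.60×10^5 m/s) / [(1×1.60×10^-19 C)(4.54×10^-4 T)] = 128 m.

r ≈ 0.128 km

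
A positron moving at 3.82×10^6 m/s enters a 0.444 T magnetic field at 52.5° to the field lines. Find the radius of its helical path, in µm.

r ≈ 38.9 µm

Only the perpendicular component v⊥ = v sin52.5° = 3.03×10^6 m/s is bent by the field.
r = m v⊥ /(qB) = (9.11×10^-31)(3.03×10^6) / [(1×1.60×10^-19)(0.444)] = 3.89×10^-5 m.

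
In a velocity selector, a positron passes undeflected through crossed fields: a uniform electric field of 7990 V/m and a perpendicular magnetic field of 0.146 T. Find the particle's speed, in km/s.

For zero net force, qE = qvB, so v = E/B.
v = (7990) / (0.146) = 5.47×10^4 m/s.

v ≈ 54.7 km/s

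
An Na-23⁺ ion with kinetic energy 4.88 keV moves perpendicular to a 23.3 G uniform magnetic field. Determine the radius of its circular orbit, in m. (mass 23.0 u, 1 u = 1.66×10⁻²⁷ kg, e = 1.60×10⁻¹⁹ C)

r ≈ 20.7 m

Convert the energy: K = 4.88 keV = 7.81×10^-16 J.
v = √(2K/m) = √(2·7.81×10^-16/3.82×10^-26) = 2.02×10^5 m/s.
r = mv/(qB) = (3.82×10^-26)(2.02×10^5) / [(1×1.60×10^-19)(2.33×10^-3)] = 20.7 m.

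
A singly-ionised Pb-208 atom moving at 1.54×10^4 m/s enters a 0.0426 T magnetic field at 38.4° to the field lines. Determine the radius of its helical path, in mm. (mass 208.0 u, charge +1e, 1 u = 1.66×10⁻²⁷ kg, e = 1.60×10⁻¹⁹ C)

Only the perpendicular component v⊥ = v sin38.4° = 9570 m/s is bent by the field.
r = m v⊥ /(qB) = (3.45×10^-25)(9570) / [(1×1.60×10^-19)(0.0426)] = 0.485 m.

r ≈ 485 mm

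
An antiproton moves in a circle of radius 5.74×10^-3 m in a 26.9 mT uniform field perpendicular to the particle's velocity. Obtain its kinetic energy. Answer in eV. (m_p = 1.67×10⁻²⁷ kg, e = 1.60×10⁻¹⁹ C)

v = qBr/m = (1×1.60×10^-19)(0.0269)(5.74×10^-3) / (1.67×10^-27) = 1.48×10^4 m/s.
K = ½mv² = 0.5·(1.67×10^-27)·(1.48×10^4)² = 1.83×10^-19 J = 1.14 eV.

K ≈ 1.14 eV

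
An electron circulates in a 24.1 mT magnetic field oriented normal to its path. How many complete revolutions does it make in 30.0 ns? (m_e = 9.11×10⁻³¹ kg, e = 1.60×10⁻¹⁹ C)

N = 20

T = 2πm/(qB) = 2π(9.11×10^-31) / [(1×1.60×10^-19)(0.0241)] = 1.4844×10^-9 s.
N = t/T = 3.00×10^-8 / 1.4844×10^-9 ≈ 20.21, so 20 complete revolutions.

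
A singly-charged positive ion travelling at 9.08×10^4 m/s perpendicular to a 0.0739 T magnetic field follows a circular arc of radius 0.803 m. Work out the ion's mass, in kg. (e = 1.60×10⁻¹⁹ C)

m ≈ 1.05×10^-25 kg

qvB = mv²/r ⇒ m = qBr/v.
m = (1×1.60×10^-19)(0.0739)(0.803) / (9.08×10^4) = 1.05×10^-25 kg.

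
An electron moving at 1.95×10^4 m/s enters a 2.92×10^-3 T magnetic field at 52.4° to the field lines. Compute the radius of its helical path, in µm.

r ≈ 30.1 µm

Only the perpendicular component v⊥ = v sin52.4° = 1.54×10^4 m/s is bent by the field.
r = m v⊥ /(qB) = (9.11×10^-31)(1.54×10^4) / [(1×1.60×10^-19)(2.92×10^-3)] = 3.01×10^-5 m.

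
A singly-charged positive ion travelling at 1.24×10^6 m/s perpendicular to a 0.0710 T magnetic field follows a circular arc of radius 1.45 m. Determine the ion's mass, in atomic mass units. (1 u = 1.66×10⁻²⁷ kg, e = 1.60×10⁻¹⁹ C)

qvB = mv²/r ⇒ m = qBr/v.
m = (1×1.60×10^-19)(0.0710)(1.45) / (1.24×10^6) = 1.33×10^-26 kg = 8.00 u.

m ≈ 8.00 u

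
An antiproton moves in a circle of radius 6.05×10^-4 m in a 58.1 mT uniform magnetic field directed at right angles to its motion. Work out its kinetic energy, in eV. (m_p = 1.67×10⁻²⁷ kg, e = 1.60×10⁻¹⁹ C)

v = qBr/m = (1×1.60×10^-19)(0.0581)(6.05×10^-4) / (1.67×10^-27) = 3370 m/s.
K = ½mv² = 0.5·(1.67×10^-27)·(3370)² = 9.47×10^-21 J = 0.0592 eV.

K ≈ 0.0592 eV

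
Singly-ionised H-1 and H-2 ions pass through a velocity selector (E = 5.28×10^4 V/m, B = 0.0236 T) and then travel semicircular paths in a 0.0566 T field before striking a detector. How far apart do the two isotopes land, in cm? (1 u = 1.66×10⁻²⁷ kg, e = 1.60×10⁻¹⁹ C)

Both emerge at v = E/B₁ = 2.24×10^6 m/s.
r = mv/(qB₂), so r₁ = 0.410 m and r₂ = 0.820 m, giving Δr = 0.410 m.
After a semicircle each ion lands a diameter 2r from the entry slit, so the separation is 2Δr = 0.820 m.

Δd ≈ 82.0 cm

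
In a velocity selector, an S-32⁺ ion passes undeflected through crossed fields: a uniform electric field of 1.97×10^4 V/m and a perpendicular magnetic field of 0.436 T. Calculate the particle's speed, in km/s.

For zero net force, qE = qvB, so v = E/B.
v = (1.97×10^4) / (0.436) = 4.52×10^4 m/s.

v ≈ 45.2 km/s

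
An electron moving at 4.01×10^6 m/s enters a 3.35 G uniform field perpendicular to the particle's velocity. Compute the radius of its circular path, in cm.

The magnetic force provides the centripetal force: qvB = mv²/r, so r = mv/(qB).
r = (9.11×10^-31 kg)(4.01×10^6 m/s) / [(1×1.60×10^-19 C)(3.35×10^-4 T)] = 0.0682 m.

r ≈ 6.82 cm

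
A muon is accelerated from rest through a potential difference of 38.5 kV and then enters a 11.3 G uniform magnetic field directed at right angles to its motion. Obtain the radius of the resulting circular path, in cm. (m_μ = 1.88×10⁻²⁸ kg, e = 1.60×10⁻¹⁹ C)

The kinetic energy gained is K = qV = (1×1.60×10^-19)(3.85×10^4) = 6.16×10^-15 J.
v = √(2K/m) = 8.10×10^6 m/s.
r = mv/(qB) = (1.88×10^-28)(8.10×10^6) / [(1×1.60×10^-19)(1.13×10^-3)] = 8.42 m.

r ≈ 842 cm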